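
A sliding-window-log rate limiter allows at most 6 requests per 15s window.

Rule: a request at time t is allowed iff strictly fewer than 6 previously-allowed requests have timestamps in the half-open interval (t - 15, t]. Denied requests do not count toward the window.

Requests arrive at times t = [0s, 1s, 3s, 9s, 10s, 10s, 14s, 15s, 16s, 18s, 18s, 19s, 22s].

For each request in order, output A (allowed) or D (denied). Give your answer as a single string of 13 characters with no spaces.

Answer: AAAAAADAAADDD

Derivation:
Tracking allowed requests in the window:
  req#1 t=0s: ALLOW
  req#2 t=1s: ALLOW
  req#3 t=3s: ALLOW
  req#4 t=9s: ALLOW
  req#5 t=10s: ALLOW
  req#6 t=10s: ALLOW
  req#7 t=14s: DENY
  req#8 t=15s: ALLOW
  req#9 t=16s: ALLOW
  req#10 t=18s: ALLOW
  req#11 t=18s: DENY
  req#12 t=19s: DENY
  req#13 t=22s: DENY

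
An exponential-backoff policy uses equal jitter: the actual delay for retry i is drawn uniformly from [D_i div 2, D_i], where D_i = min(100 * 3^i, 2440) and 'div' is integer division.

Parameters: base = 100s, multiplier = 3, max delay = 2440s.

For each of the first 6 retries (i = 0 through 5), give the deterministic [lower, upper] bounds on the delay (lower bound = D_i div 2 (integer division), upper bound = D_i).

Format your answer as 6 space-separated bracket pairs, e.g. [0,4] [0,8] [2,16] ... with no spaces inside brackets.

Answer: [50,100] [150,300] [450,900] [1220,2440] [1220,2440] [1220,2440]

Derivation:
Computing bounds per retry:
  i=0: D_i=min(100*3^0,2440)=100, bounds=[50,100]
  i=1: D_i=min(100*3^1,2440)=300, bounds=[150,300]
  i=2: D_i=min(100*3^2,2440)=900, bounds=[450,900]
  i=3: D_i=min(100*3^3,2440)=2440, bounds=[1220,2440]
  i=4: D_i=min(100*3^4,2440)=2440, bounds=[1220,2440]
  i=5: D_i=min(100*3^5,2440)=2440, bounds=[1220,2440]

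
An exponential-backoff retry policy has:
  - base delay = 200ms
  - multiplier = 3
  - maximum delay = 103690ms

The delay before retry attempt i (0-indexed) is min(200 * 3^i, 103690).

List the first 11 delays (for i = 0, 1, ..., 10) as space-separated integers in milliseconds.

Computing each delay:
  i=0: min(200*3^0, 103690) = 200
  i=1: min(200*3^1, 103690) = 600
  i=2: min(200*3^2, 103690) = 1800
  i=3: min(200*3^3, 103690) = 5400
  i=4: min(200*3^4, 103690) = 16200
  i=5: min(200*3^5, 103690) = 48600
  i=6: min(200*3^6, 103690) = 103690
  i=7: min(200*3^7, 103690) = 103690
  i=8: min(200*3^8, 103690) = 103690
  i=9: min(200*3^9, 103690) = 103690
  i=10: min(200*3^10, 103690) = 103690

Answer: 200 600 1800 5400 16200 48600 103690 103690 103690 103690 103690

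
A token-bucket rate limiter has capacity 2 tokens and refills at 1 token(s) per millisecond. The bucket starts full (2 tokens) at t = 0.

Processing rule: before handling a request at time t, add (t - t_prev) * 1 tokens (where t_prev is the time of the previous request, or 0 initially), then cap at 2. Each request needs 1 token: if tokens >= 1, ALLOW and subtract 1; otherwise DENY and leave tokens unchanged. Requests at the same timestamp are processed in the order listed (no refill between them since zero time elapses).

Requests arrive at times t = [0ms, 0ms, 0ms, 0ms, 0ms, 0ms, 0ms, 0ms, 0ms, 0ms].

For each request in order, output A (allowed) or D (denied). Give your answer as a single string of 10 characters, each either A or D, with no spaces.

Answer: AADDDDDDDD

Derivation:
Simulating step by step:
  req#1 t=0ms: ALLOW
  req#2 t=0ms: ALLOW
  req#3 t=0ms: DENY
  req#4 t=0ms: DENY
  req#5 t=0ms: DENY
  req#6 t=0ms: DENY
  req#7 t=0ms: DENY
  req#8 t=0ms: DENY
  req#9 t=0ms: DENY
  req#10 t=0ms: DENY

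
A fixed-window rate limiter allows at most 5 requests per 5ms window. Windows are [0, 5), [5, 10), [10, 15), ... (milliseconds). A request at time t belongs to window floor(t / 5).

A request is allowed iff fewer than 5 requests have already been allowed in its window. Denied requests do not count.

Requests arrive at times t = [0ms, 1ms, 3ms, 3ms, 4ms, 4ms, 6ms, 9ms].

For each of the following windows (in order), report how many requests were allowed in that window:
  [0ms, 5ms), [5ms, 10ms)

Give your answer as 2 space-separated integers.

Processing requests:
  req#1 t=0ms (window 0): ALLOW
  req#2 t=1ms (window 0): ALLOW
  req#3 t=3ms (window 0): ALLOW
  req#4 t=3ms (window 0): ALLOW
  req#5 t=4ms (window 0): ALLOW
  req#6 t=4ms (window 0): DENY
  req#7 t=6ms (window 1): ALLOW
  req#8 t=9ms (window 1): ALLOW

Allowed counts by window: 5 2

Answer: 5 2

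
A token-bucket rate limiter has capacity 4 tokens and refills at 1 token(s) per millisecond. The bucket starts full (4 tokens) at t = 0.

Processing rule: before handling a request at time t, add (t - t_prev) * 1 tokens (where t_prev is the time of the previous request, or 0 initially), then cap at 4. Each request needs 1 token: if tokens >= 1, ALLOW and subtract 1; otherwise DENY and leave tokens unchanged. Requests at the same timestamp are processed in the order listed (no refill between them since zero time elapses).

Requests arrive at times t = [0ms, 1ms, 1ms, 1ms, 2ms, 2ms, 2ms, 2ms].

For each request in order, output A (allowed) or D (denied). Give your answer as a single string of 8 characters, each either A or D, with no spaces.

Simulating step by step:
  req#1 t=0ms: ALLOW
  req#2 t=1ms: ALLOW
  req#3 t=1ms: ALLOW
  req#4 t=1ms: ALLOW
  req#5 t=2ms: ALLOW
  req#6 t=2ms: ALLOW
  req#7 t=2ms: DENY
  req#8 t=2ms: DENY

Answer: AAAAAADD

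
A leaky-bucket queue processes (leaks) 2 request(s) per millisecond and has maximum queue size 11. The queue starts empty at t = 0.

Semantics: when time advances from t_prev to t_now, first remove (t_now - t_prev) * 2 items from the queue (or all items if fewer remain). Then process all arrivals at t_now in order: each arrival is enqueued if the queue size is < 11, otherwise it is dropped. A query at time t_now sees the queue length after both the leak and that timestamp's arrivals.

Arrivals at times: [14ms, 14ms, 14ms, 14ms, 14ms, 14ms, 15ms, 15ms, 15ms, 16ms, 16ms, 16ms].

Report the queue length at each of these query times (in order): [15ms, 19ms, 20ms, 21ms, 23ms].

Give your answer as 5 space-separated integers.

Answer: 7 2 0 0 0

Derivation:
Queue lengths at query times:
  query t=15ms: backlog = 7
  query t=19ms: backlog = 2
  query t=20ms: backlog = 0
  query t=21ms: backlog = 0
  query t=23ms: backlog = 0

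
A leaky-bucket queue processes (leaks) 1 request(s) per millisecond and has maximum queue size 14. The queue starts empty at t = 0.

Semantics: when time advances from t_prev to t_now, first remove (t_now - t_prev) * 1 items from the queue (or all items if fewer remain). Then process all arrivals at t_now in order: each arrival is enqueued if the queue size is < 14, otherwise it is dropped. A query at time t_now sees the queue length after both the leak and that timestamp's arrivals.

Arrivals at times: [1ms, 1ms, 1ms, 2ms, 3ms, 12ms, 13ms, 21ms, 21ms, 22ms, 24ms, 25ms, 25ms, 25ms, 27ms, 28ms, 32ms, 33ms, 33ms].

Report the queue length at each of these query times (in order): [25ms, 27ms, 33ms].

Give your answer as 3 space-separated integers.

Queue lengths at query times:
  query t=25ms: backlog = 3
  query t=27ms: backlog = 2
  query t=33ms: backlog = 2

Answer: 3 2 2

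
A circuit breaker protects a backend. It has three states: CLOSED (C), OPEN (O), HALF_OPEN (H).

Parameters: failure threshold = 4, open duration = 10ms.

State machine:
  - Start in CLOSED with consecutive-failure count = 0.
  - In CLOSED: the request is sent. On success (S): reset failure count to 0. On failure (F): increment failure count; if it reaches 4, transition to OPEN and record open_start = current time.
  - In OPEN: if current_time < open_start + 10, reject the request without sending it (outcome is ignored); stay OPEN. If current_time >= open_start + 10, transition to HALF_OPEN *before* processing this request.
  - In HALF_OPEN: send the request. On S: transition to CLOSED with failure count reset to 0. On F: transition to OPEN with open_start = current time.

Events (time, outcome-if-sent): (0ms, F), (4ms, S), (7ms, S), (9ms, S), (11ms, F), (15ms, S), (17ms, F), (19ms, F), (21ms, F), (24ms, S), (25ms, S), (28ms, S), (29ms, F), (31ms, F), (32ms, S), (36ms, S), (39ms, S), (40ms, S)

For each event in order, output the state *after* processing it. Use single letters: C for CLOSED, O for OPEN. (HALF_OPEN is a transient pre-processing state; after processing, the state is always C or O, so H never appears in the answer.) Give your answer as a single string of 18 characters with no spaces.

Answer: CCCCCCCCCCCCCCCCCC

Derivation:
State after each event:
  event#1 t=0ms outcome=F: state=CLOSED
  event#2 t=4ms outcome=S: state=CLOSED
  event#3 t=7ms outcome=S: state=CLOSED
  event#4 t=9ms outcome=S: state=CLOSED
  event#5 t=11ms outcome=F: state=CLOSED
  event#6 t=15ms outcome=S: state=CLOSED
  event#7 t=17ms outcome=F: state=CLOSED
  event#8 t=19ms outcome=F: state=CLOSED
  event#9 t=21ms outcome=F: state=CLOSED
  event#10 t=24ms outcome=S: state=CLOSED
  event#11 t=25ms outcome=S: state=CLOSED
  event#12 t=28ms outcome=S: state=CLOSED
  event#13 t=29ms outcome=F: state=CLOSED
  event#14 t=31ms outcome=F: state=CLOSED
  event#15 t=32ms outcome=S: state=CLOSED
  event#16 t=36ms outcome=S: state=CLOSED
  event#17 t=39ms outcome=S: state=CLOSED
  event#18 t=40ms outcome=S: state=CLOSED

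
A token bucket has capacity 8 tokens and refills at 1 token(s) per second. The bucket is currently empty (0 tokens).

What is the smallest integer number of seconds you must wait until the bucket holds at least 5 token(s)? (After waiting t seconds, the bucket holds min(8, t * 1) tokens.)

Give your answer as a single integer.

Answer: 5

Derivation:
Need t * 1 >= 5, so t >= 5/1.
Smallest integer t = ceil(5/1) = 5.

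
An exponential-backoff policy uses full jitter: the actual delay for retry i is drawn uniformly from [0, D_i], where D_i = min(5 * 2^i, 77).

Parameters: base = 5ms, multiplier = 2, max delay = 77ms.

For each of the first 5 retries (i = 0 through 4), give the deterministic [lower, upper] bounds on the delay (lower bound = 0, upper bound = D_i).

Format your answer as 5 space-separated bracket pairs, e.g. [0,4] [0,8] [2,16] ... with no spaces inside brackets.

Answer: [0,5] [0,10] [0,20] [0,40] [0,77]

Derivation:
Computing bounds per retry:
  i=0: D_i=min(5*2^0,77)=5, bounds=[0,5]
  i=1: D_i=min(5*2^1,77)=10, bounds=[0,10]
  i=2: D_i=min(5*2^2,77)=20, bounds=[0,20]
  i=3: D_i=min(5*2^3,77)=40, bounds=[0,40]
  i=4: D_i=min(5*2^4,77)=77, bounds=[0,77]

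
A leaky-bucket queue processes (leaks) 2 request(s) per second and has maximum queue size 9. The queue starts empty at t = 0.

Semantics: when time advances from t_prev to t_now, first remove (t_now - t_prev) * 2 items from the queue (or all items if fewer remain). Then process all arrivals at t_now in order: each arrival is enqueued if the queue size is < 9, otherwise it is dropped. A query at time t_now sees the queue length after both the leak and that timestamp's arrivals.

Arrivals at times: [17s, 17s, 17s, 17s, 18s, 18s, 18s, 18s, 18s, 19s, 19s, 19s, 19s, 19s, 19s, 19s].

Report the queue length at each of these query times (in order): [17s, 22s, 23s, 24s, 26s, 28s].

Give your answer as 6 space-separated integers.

Queue lengths at query times:
  query t=17s: backlog = 4
  query t=22s: backlog = 3
  query t=23s: backlog = 1
  query t=24s: backlog = 0
  query t=26s: backlog = 0
  query t=28s: backlog = 0

Answer: 4 3 1 0 0 0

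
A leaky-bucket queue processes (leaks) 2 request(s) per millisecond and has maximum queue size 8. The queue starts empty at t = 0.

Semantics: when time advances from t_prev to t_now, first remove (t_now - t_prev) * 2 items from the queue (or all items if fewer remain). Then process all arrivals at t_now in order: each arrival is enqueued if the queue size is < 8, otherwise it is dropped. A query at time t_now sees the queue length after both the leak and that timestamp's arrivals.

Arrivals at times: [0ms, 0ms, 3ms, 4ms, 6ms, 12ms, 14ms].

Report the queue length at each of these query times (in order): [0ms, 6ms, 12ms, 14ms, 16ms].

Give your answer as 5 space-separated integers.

Answer: 2 1 1 1 0

Derivation:
Queue lengths at query times:
  query t=0ms: backlog = 2
  query t=6ms: backlog = 1
  query t=12ms: backlog = 1
  query t=14ms: backlog = 1
  query t=16ms: backlog = 0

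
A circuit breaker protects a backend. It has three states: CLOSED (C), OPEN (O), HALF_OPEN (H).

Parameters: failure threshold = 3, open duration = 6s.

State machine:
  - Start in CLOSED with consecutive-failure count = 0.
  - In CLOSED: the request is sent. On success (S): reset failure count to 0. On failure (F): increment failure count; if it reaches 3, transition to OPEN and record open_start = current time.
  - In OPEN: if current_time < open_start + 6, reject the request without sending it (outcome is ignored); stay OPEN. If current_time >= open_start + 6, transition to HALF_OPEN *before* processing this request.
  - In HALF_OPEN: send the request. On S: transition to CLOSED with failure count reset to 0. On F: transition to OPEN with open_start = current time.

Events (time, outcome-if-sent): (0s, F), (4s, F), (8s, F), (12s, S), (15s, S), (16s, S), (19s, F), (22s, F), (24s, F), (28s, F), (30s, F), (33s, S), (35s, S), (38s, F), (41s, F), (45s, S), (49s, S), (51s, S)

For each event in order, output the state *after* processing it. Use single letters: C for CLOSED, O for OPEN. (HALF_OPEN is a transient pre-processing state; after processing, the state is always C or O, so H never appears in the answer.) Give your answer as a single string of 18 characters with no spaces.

Answer: CCOOCCCCOOOOOOOCCC

Derivation:
State after each event:
  event#1 t=0s outcome=F: state=CLOSED
  event#2 t=4s outcome=F: state=CLOSED
  event#3 t=8s outcome=F: state=OPEN
  event#4 t=12s outcome=S: state=OPEN
  event#5 t=15s outcome=S: state=CLOSED
  event#6 t=16s outcome=S: state=CLOSED
  event#7 t=19s outcome=F: state=CLOSED
  event#8 t=22s outcome=F: state=CLOSED
  event#9 t=24s outcome=F: state=OPEN
  event#10 t=28s outcome=F: state=OPEN
  event#11 t=30s outcome=F: state=OPEN
  event#12 t=33s outcome=S: state=OPEN
  event#13 t=35s outcome=S: state=OPEN
  event#14 t=38s outcome=F: state=OPEN
  event#15 t=41s outcome=F: state=OPEN
  event#16 t=45s outcome=S: state=CLOSED
  event#17 t=49s outcome=S: state=CLOSED
  event#18 t=51s outcome=S: state=CLOSED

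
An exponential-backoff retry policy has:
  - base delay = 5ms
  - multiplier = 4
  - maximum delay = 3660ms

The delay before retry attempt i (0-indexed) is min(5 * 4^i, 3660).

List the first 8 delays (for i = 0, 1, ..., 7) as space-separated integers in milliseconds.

Answer: 5 20 80 320 1280 3660 3660 3660

Derivation:
Computing each delay:
  i=0: min(5*4^0, 3660) = 5
  i=1: min(5*4^1, 3660) = 20
  i=2: min(5*4^2, 3660) = 80
  i=3: min(5*4^3, 3660) = 320
  i=4: min(5*4^4, 3660) = 1280
  i=5: min(5*4^5, 3660) = 3660
  i=6: min(5*4^6, 3660) = 3660
  i=7: min(5*4^7, 3660) = 3660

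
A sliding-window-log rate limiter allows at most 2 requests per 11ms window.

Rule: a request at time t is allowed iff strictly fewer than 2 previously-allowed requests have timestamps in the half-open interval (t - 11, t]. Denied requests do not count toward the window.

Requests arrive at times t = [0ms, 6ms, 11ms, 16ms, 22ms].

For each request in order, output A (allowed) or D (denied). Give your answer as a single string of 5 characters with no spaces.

Answer: AAADA

Derivation:
Tracking allowed requests in the window:
  req#1 t=0ms: ALLOW
  req#2 t=6ms: ALLOW
  req#3 t=11ms: ALLOW
  req#4 t=16ms: DENY
  req#5 t=22ms: ALLOW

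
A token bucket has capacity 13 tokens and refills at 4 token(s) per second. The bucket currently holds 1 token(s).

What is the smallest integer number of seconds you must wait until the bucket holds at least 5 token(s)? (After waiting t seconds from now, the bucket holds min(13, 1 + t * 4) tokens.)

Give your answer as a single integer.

Answer: 1

Derivation:
Need 1 + t * 4 >= 5, so t >= 4/4.
Smallest integer t = ceil(4/4) = 1.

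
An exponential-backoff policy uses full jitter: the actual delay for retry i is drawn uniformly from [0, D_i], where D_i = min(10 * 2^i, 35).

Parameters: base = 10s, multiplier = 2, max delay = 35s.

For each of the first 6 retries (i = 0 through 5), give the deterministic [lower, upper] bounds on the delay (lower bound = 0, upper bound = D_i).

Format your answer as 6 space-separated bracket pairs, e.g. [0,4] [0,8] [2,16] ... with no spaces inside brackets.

Answer: [0,10] [0,20] [0,35] [0,35] [0,35] [0,35]

Derivation:
Computing bounds per retry:
  i=0: D_i=min(10*2^0,35)=10, bounds=[0,10]
  i=1: D_i=min(10*2^1,35)=20, bounds=[0,20]
  i=2: D_i=min(10*2^2,35)=35, bounds=[0,35]
  i=3: D_i=min(10*2^3,35)=35, bounds=[0,35]
  i=4: D_i=min(10*2^4,35)=35, bounds=[0,35]
  i=5: D_i=min(10*2^5,35)=35, bounds=[0,35]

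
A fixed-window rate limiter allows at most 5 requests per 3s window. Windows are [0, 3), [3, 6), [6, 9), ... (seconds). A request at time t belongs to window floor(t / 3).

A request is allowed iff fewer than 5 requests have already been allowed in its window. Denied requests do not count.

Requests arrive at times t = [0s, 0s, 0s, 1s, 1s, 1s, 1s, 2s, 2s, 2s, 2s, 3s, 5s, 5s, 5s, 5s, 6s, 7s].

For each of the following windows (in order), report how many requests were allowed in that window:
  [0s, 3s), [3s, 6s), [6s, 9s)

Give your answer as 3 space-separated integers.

Processing requests:
  req#1 t=0s (window 0): ALLOW
  req#2 t=0s (window 0): ALLOW
  req#3 t=0s (window 0): ALLOW
  req#4 t=1s (window 0): ALLOW
  req#5 t=1s (window 0): ALLOW
  req#6 t=1s (window 0): DENY
  req#7 t=1s (window 0): DENY
  req#8 t=2s (window 0): DENY
  req#9 t=2s (window 0): DENY
  req#10 t=2s (window 0): DENY
  req#11 t=2s (window 0): DENY
  req#12 t=3s (window 1): ALLOW
  req#13 t=5s (window 1): ALLOW
  req#14 t=5s (window 1): ALLOW
  req#15 t=5s (window 1): ALLOW
  req#16 t=5s (window 1): ALLOW
  req#17 t=6s (window 2): ALLOW
  req#18 t=7s (window 2): ALLOW

Allowed counts by window: 5 5 2

Answer: 5 5 2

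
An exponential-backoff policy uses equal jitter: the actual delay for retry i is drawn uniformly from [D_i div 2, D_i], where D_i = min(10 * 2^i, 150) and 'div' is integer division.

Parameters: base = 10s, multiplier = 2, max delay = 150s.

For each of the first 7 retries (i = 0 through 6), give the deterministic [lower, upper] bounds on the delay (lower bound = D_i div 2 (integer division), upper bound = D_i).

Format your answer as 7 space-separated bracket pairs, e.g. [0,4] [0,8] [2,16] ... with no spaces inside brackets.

Computing bounds per retry:
  i=0: D_i=min(10*2^0,150)=10, bounds=[5,10]
  i=1: D_i=min(10*2^1,150)=20, bounds=[10,20]
  i=2: D_i=min(10*2^2,150)=40, bounds=[20,40]
  i=3: D_i=min(10*2^3,150)=80, bounds=[40,80]
  i=4: D_i=min(10*2^4,150)=150, bounds=[75,150]
  i=5: D_i=min(10*2^5,150)=150, bounds=[75,150]
  i=6: D_i=min(10*2^6,150)=150, bounds=[75,150]

Answer: [5,10] [10,20] [20,40] [40,80] [75,150] [75,150] [75,150]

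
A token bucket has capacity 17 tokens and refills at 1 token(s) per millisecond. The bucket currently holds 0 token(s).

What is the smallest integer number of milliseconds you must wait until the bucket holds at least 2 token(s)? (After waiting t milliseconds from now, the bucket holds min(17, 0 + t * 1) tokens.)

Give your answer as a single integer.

Answer: 2

Derivation:
Need 0 + t * 1 >= 2, so t >= 2/1.
Smallest integer t = ceil(2/1) = 2.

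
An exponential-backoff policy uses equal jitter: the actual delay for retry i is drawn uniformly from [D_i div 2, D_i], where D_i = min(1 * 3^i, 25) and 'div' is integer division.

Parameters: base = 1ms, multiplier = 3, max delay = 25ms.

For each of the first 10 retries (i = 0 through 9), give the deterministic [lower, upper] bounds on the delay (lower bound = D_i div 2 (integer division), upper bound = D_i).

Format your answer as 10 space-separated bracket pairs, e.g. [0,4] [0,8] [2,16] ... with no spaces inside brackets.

Computing bounds per retry:
  i=0: D_i=min(1*3^0,25)=1, bounds=[0,1]
  i=1: D_i=min(1*3^1,25)=3, bounds=[1,3]
  i=2: D_i=min(1*3^2,25)=9, bounds=[4,9]
  i=3: D_i=min(1*3^3,25)=25, bounds=[12,25]
  i=4: D_i=min(1*3^4,25)=25, bounds=[12,25]
  i=5: D_i=min(1*3^5,25)=25, bounds=[12,25]
  i=6: D_i=min(1*3^6,25)=25, bounds=[12,25]
  i=7: D_i=min(1*3^7,25)=25, bounds=[12,25]
  i=8: D_i=min(1*3^8,25)=25, bounds=[12,25]
  i=9: D_i=min(1*3^9,25)=25, bounds=[12,25]

Answer: [0,1] [1,3] [4,9] [12,25] [12,25] [12,25] [12,25] [12,25] [12,25] [12,25]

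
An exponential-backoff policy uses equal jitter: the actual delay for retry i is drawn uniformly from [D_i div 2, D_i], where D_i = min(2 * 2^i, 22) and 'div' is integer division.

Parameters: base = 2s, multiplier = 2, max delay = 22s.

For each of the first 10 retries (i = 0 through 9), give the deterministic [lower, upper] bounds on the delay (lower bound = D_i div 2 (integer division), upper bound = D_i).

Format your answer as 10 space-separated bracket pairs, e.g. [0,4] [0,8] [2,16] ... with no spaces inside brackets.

Answer: [1,2] [2,4] [4,8] [8,16] [11,22] [11,22] [11,22] [11,22] [11,22] [11,22]

Derivation:
Computing bounds per retry:
  i=0: D_i=min(2*2^0,22)=2, bounds=[1,2]
  i=1: D_i=min(2*2^1,22)=4, bounds=[2,4]
  i=2: D_i=min(2*2^2,22)=8, bounds=[4,8]
  i=3: D_i=min(2*2^3,22)=16, bounds=[8,16]
  i=4: D_i=min(2*2^4,22)=22, bounds=[11,22]
  i=5: D_i=min(2*2^5,22)=22, bounds=[11,22]
  i=6: D_i=min(2*2^6,22)=22, bounds=[11,22]
  i=7: D_i=min(2*2^7,22)=22, bounds=[11,22]
  i=8: D_i=min(2*2^8,22)=22, bounds=[11,22]
  i=9: D_i=min(2*2^9,22)=22, bounds=[11,22]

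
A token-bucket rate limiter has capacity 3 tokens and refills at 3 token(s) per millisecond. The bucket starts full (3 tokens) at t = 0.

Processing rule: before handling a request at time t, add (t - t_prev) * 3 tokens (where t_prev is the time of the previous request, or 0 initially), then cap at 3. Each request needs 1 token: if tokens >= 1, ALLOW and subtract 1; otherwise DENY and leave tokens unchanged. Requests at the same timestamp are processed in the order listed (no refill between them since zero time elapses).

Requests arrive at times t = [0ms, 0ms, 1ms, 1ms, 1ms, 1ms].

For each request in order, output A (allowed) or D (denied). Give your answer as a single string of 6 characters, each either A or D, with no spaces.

Answer: AAAAAD

Derivation:
Simulating step by step:
  req#1 t=0ms: ALLOW
  req#2 t=0ms: ALLOW
  req#3 t=1ms: ALLOW
  req#4 t=1ms: ALLOW
  req#5 t=1ms: ALLOW
  req#6 t=1ms: DENY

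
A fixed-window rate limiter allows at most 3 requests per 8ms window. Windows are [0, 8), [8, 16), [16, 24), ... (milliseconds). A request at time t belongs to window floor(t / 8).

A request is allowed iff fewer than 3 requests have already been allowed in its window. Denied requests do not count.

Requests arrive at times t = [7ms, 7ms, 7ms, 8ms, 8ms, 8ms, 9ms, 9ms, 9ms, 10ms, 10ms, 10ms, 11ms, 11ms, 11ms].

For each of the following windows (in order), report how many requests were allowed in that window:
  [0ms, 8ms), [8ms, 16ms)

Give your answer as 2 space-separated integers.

Answer: 3 3

Derivation:
Processing requests:
  req#1 t=7ms (window 0): ALLOW
  req#2 t=7ms (window 0): ALLOW
  req#3 t=7ms (window 0): ALLOW
  req#4 t=8ms (window 1): ALLOW
  req#5 t=8ms (window 1): ALLOW
  req#6 t=8ms (window 1): ALLOW
  req#7 t=9ms (window 1): DENY
  req#8 t=9ms (window 1): DENY
  req#9 t=9ms (window 1): DENY
  req#10 t=10ms (window 1): DENY
  req#11 t=10ms (window 1): DENY
  req#12 t=10ms (window 1): DENY
  req#13 t=11ms (window 1): DENY
  req#14 t=11ms (window 1): DENY
  req#15 t=11ms (window 1): DENY

Allowed counts by window: 3 3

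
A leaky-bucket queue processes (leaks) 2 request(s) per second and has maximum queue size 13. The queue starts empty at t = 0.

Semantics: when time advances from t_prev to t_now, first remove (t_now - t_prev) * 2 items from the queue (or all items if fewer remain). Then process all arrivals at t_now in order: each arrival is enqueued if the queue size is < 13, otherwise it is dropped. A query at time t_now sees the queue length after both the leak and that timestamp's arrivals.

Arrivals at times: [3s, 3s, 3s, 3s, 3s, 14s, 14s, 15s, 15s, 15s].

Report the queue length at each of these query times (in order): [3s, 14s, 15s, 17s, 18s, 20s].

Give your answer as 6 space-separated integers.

Queue lengths at query times:
  query t=3s: backlog = 5
  query t=14s: backlog = 2
  query t=15s: backlog = 3
  query t=17s: backlog = 0
  query t=18s: backlog = 0
  query t=20s: backlog = 0

Answer: 5 2 3 0 0 0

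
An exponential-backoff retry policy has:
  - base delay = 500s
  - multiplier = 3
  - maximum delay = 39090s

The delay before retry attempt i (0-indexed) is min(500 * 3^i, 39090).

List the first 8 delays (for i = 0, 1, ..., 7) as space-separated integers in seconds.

Answer: 500 1500 4500 13500 39090 39090 39090 39090

Derivation:
Computing each delay:
  i=0: min(500*3^0, 39090) = 500
  i=1: min(500*3^1, 39090) = 1500
  i=2: min(500*3^2, 39090) = 4500
  i=3: min(500*3^3, 39090) = 13500
  i=4: min(500*3^4, 39090) = 39090
  i=5: min(500*3^5, 39090) = 39090
  i=6: min(500*3^6, 39090) = 39090
  i=7: min(500*3^7, 39090) = 39090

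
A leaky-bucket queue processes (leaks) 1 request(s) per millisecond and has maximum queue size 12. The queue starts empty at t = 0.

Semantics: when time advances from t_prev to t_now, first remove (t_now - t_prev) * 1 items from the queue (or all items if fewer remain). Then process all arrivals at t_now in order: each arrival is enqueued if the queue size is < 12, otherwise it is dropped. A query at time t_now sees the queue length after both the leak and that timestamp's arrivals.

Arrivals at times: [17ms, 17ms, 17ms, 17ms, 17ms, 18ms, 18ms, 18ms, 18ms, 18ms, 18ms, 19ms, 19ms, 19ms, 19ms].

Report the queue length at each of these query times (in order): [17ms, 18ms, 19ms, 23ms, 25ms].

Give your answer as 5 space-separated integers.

Answer: 5 10 12 8 6

Derivation:
Queue lengths at query times:
  query t=17ms: backlog = 5
  query t=18ms: backlog = 10
  query t=19ms: backlog = 12
  query t=23ms: backlog = 8
  query t=25ms: backlog = 6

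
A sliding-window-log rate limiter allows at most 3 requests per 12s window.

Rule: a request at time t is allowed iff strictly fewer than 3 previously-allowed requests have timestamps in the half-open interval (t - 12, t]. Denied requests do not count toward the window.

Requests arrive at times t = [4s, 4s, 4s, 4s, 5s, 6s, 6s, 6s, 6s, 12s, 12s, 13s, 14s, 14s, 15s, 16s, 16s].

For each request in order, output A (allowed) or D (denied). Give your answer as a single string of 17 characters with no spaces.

Answer: AAADDDDDDDDDDDDAA

Derivation:
Tracking allowed requests in the window:
  req#1 t=4s: ALLOW
  req#2 t=4s: ALLOW
  req#3 t=4s: ALLOW
  req#4 t=4s: DENY
  req#5 t=5s: DENY
  req#6 t=6s: DENY
  req#7 t=6s: DENY
  req#8 t=6s: DENY
  req#9 t=6s: DENY
  req#10 t=12s: DENY
  req#11 t=12s: DENY
  req#12 t=13s: DENY
  req#13 t=14s: DENY
  req#14 t=14s: DENY
  req#15 t=15s: DENY
  req#16 t=16s: ALLOW
  req#17 t=16s: ALLOW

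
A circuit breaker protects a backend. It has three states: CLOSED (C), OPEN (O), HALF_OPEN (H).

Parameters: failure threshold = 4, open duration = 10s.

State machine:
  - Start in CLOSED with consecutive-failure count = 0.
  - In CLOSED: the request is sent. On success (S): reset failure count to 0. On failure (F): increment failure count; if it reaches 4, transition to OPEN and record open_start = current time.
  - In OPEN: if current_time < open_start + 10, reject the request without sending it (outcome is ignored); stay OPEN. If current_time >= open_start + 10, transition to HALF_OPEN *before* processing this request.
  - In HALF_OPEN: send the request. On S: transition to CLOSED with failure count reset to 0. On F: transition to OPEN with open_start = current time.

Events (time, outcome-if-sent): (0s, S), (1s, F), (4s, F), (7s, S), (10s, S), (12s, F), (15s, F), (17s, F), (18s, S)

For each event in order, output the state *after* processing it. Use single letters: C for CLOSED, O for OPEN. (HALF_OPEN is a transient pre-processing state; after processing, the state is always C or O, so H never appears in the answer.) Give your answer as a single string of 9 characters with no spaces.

Answer: CCCCCCCCC

Derivation:
State after each event:
  event#1 t=0s outcome=S: state=CLOSED
  event#2 t=1s outcome=F: state=CLOSED
  event#3 t=4s outcome=F: state=CLOSED
  event#4 t=7s outcome=S: state=CLOSED
  event#5 t=10s outcome=S: state=CLOSED
  event#6 t=12s outcome=F: state=CLOSED
  event#7 t=15s outcome=F: state=CLOSED
  event#8 t=17s outcome=F: state=CLOSED
  event#9 t=18s outcome=S: state=CLOSED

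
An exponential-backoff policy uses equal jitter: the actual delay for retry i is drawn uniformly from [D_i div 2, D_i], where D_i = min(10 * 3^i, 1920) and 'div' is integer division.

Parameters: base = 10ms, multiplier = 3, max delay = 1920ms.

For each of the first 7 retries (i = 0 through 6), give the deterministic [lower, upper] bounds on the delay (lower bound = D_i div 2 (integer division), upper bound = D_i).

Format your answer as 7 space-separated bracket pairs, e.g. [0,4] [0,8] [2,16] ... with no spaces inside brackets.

Answer: [5,10] [15,30] [45,90] [135,270] [405,810] [960,1920] [960,1920]

Derivation:
Computing bounds per retry:
  i=0: D_i=min(10*3^0,1920)=10, bounds=[5,10]
  i=1: D_i=min(10*3^1,1920)=30, bounds=[15,30]
  i=2: D_i=min(10*3^2,1920)=90, bounds=[45,90]
  i=3: D_i=min(10*3^3,1920)=270, bounds=[135,270]
  i=4: D_i=min(10*3^4,1920)=810, bounds=[405,810]
  i=5: D_i=min(10*3^5,1920)=1920, bounds=[960,1920]
  i=6: D_i=min(10*3^6,1920)=1920, bounds=[960,1920]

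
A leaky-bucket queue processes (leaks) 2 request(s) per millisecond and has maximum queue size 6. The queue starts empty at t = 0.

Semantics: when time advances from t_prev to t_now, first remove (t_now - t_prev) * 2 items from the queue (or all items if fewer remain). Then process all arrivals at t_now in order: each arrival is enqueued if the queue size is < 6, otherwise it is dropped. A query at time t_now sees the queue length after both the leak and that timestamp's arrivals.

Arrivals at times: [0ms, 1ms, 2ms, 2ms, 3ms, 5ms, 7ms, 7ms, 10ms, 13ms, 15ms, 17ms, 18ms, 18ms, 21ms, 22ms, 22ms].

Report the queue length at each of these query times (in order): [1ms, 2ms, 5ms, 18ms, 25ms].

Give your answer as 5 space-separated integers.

Answer: 1 2 1 2 0

Derivation:
Queue lengths at query times:
  query t=1ms: backlog = 1
  query t=2ms: backlog = 2
  query t=5ms: backlog = 1
  query t=18ms: backlog = 2
  query t=25ms: backlog = 0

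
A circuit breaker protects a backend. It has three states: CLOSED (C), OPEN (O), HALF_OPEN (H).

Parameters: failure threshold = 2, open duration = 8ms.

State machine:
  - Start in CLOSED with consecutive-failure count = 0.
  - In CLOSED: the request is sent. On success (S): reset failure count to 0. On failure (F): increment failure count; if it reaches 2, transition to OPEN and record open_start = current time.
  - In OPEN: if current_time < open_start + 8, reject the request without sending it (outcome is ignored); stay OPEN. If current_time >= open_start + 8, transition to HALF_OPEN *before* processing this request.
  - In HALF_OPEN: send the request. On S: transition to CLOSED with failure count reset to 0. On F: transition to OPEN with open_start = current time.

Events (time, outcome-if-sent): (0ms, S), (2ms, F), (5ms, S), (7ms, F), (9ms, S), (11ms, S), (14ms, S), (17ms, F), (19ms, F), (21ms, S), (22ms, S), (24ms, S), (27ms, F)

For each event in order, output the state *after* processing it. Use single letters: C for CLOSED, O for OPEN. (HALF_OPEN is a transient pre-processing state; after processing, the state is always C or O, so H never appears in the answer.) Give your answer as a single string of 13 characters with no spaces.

Answer: CCCCCCCCOOOOO

Derivation:
State after each event:
  event#1 t=0ms outcome=S: state=CLOSED
  event#2 t=2ms outcome=F: state=CLOSED
  event#3 t=5ms outcome=S: state=CLOSED
  event#4 t=7ms outcome=F: state=CLOSED
  event#5 t=9ms outcome=S: state=CLOSED
  event#6 t=11ms outcome=S: state=CLOSED
  event#7 t=14ms outcome=S: state=CLOSED
  event#8 t=17ms outcome=F: state=CLOSED
  event#9 t=19ms outcome=F: state=OPEN
  event#10 t=21ms outcome=S: state=OPEN
  event#11 t=22ms outcome=S: state=OPEN
  event#12 t=24ms outcome=S: state=OPEN
  event#13 t=27ms outcome=F: state=OPEN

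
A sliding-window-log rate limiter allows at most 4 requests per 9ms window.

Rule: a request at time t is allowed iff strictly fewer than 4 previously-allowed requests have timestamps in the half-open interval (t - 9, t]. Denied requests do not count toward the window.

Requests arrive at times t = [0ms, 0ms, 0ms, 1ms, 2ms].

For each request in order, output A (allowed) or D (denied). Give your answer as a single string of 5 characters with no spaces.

Tracking allowed requests in the window:
  req#1 t=0ms: ALLOW
  req#2 t=0ms: ALLOW
  req#3 t=0ms: ALLOW
  req#4 t=1ms: ALLOW
  req#5 t=2ms: DENY

Answer: AAAAD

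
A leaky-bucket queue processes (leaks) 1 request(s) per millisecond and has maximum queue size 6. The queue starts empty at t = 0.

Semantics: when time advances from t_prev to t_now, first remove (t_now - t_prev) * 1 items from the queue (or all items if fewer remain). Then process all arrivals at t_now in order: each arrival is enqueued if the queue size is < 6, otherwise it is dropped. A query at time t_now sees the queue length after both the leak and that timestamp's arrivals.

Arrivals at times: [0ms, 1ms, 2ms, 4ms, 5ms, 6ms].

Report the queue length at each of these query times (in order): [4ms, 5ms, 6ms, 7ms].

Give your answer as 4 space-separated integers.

Answer: 1 1 1 0

Derivation:
Queue lengths at query times:
  query t=4ms: backlog = 1
  query t=5ms: backlog = 1
  query t=6ms: backlog = 1
  query t=7ms: backlog = 0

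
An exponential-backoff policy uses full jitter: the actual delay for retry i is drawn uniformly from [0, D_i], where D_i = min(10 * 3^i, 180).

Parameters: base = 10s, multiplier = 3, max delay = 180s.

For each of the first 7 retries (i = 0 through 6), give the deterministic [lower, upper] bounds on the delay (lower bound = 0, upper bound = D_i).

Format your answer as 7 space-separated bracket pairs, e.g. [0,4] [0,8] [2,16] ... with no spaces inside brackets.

Answer: [0,10] [0,30] [0,90] [0,180] [0,180] [0,180] [0,180]

Derivation:
Computing bounds per retry:
  i=0: D_i=min(10*3^0,180)=10, bounds=[0,10]
  i=1: D_i=min(10*3^1,180)=30, bounds=[0,30]
  i=2: D_i=min(10*3^2,180)=90, bounds=[0,90]
  i=3: D_i=min(10*3^3,180)=180, bounds=[0,180]
  i=4: D_i=min(10*3^4,180)=180, bounds=[0,180]
  i=5: D_i=min(10*3^5,180)=180, bounds=[0,180]
  i=6: D_i=min(10*3^6,180)=180, bounds=[0,180]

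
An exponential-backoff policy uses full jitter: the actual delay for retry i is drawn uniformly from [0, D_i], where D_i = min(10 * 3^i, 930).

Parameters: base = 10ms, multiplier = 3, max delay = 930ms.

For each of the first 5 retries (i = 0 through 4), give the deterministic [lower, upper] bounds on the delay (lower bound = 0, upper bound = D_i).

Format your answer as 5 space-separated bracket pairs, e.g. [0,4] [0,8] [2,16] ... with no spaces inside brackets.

Answer: [0,10] [0,30] [0,90] [0,270] [0,810]

Derivation:
Computing bounds per retry:
  i=0: D_i=min(10*3^0,930)=10, bounds=[0,10]
  i=1: D_i=min(10*3^1,930)=30, bounds=[0,30]
  i=2: D_i=min(10*3^2,930)=90, bounds=[0,90]
  i=3: D_i=min(10*3^3,930)=270, bounds=[0,270]
  i=4: D_i=min(10*3^4,930)=810, bounds=[0,810]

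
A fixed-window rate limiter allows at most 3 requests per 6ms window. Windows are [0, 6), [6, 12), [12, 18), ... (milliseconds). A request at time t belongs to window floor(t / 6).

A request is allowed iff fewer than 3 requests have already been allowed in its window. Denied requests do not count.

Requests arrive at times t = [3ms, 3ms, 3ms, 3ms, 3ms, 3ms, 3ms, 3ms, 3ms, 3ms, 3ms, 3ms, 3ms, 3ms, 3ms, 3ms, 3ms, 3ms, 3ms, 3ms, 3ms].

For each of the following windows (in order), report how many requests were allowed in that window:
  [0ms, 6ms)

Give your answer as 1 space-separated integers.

Processing requests:
  req#1 t=3ms (window 0): ALLOW
  req#2 t=3ms (window 0): ALLOW
  req#3 t=3ms (window 0): ALLOW
  req#4 t=3ms (window 0): DENY
  req#5 t=3ms (window 0): DENY
  req#6 t=3ms (window 0): DENY
  req#7 t=3ms (window 0): DENY
  req#8 t=3ms (window 0): DENY
  req#9 t=3ms (window 0): DENY
  req#10 t=3ms (window 0): DENY
  req#11 t=3ms (window 0): DENY
  req#12 t=3ms (window 0): DENY
  req#13 t=3ms (window 0): DENY
  req#14 t=3ms (window 0): DENY
  req#15 t=3ms (window 0): DENY
  req#16 t=3ms (window 0): DENY
  req#17 t=3ms (window 0): DENY
  req#18 t=3ms (window 0): DENY
  req#19 t=3ms (window 0): DENY
  req#20 t=3ms (window 0): DENY
  req#21 t=3ms (window 0): DENY

Allowed counts by window: 3

Answer: 3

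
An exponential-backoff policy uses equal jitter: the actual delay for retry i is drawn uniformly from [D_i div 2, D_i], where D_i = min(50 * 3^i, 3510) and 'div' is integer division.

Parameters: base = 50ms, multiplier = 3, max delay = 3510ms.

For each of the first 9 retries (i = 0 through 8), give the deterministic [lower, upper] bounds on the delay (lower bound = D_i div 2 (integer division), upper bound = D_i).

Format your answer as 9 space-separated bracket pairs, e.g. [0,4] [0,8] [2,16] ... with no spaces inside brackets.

Answer: [25,50] [75,150] [225,450] [675,1350] [1755,3510] [1755,3510] [1755,3510] [1755,3510] [1755,3510]

Derivation:
Computing bounds per retry:
  i=0: D_i=min(50*3^0,3510)=50, bounds=[25,50]
  i=1: D_i=min(50*3^1,3510)=150, bounds=[75,150]
  i=2: D_i=min(50*3^2,3510)=450, bounds=[225,450]
  i=3: D_i=min(50*3^3,3510)=1350, bounds=[675,1350]
  i=4: D_i=min(50*3^4,3510)=3510, bounds=[1755,3510]
  i=5: D_i=min(50*3^5,3510)=3510, bounds=[1755,3510]
  i=6: D_i=min(50*3^6,3510)=3510, bounds=[1755,3510]
  i=7: D_i=min(50*3^7,3510)=3510, bounds=[1755,3510]
  i=8: D_i=min(50*3^8,3510)=3510, bounds=[1755,3510]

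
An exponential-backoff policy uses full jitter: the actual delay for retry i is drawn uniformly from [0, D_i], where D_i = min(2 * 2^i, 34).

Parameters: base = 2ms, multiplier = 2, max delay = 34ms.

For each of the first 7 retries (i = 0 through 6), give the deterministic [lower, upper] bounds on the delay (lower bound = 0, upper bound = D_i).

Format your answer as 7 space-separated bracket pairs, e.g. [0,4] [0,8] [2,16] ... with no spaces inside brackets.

Answer: [0,2] [0,4] [0,8] [0,16] [0,32] [0,34] [0,34]

Derivation:
Computing bounds per retry:
  i=0: D_i=min(2*2^0,34)=2, bounds=[0,2]
  i=1: D_i=min(2*2^1,34)=4, bounds=[0,4]
  i=2: D_i=min(2*2^2,34)=8, bounds=[0,8]
  i=3: D_i=min(2*2^3,34)=16, bounds=[0,16]
  i=4: D_i=min(2*2^4,34)=32, bounds=[0,32]
  i=5: D_i=min(2*2^5,34)=34, bounds=[0,34]
  i=6: D_i=min(2*2^6,34)=34, bounds=[0,34]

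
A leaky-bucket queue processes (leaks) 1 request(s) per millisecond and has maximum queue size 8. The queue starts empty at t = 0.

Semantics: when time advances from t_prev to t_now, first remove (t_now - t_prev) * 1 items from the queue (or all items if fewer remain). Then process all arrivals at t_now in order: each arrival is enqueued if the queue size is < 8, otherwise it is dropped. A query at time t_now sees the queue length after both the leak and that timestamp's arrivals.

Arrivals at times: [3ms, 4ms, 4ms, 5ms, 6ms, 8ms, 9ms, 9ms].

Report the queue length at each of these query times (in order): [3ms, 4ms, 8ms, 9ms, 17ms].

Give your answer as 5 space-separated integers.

Answer: 1 2 1 2 0

Derivation:
Queue lengths at query times:
  query t=3ms: backlog = 1
  query t=4ms: backlog = 2
  query t=8ms: backlog = 1
  query t=9ms: backlog = 2
  query t=17ms: backlog = 0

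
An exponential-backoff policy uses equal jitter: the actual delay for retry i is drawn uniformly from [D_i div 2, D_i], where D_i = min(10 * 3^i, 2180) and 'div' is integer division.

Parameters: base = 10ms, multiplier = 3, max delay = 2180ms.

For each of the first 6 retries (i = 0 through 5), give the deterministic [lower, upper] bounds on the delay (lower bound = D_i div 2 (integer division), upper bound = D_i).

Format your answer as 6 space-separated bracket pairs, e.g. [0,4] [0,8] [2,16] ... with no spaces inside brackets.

Computing bounds per retry:
  i=0: D_i=min(10*3^0,2180)=10, bounds=[5,10]
  i=1: D_i=min(10*3^1,2180)=30, bounds=[15,30]
  i=2: D_i=min(10*3^2,2180)=90, bounds=[45,90]
  i=3: D_i=min(10*3^3,2180)=270, bounds=[135,270]
  i=4: D_i=min(10*3^4,2180)=810, bounds=[405,810]
  i=5: D_i=min(10*3^5,2180)=2180, bounds=[1090,2180]

Answer: [5,10] [15,30] [45,90] [135,270] [405,810] [1090,2180]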